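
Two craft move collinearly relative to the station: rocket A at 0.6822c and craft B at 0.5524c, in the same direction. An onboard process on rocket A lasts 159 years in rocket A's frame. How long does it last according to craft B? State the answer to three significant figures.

163 years

The velocity of rocket A relative to craft B is (0.6822 − 0.5524)c / (1 − 0.6822×0.5524) = 0.2083c; relative speed 0.2083c.
At |u| = 0.2083c, γ = (1 − 0.0433889)^(−1/2) = 1.0224.
The clock on rocket A records proper time, so craft B measures Δt = γΔτ = 1.0224 × 159 = 163 years.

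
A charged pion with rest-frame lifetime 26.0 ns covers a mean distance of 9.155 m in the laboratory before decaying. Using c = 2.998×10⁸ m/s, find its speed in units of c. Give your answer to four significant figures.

Lab distance = (lab lifetime)·v = γτ·βc, so βγ = d/(cτ) = 9.155/(2.998×10⁸ × 2.600×10^-8) = 1.1745.
With βγ = 1.1745: γ² = 1 + (βγ)² = 2.37945, and β = (βγ)/γ = 1.1745/1.54255 = 0.7614.

0.7614c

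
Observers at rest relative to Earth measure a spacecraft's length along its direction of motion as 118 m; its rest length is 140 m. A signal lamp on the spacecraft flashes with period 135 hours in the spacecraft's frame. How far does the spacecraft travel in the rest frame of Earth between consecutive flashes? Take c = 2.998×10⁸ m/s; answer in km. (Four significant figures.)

9.303×10^10 km

γ = L₀/L = 140/118 = 1.18644.
β = √(1 − 1/γ²) = 0.53814. Lab-frame period = γτ = 1.18644×135 hours = 160.17 hours. Distance = βc × γτ = 0.53814 × 2.998×10⁸ m/s × 576612 s = 9.3027×10^13 m = 9.303×10^10 km.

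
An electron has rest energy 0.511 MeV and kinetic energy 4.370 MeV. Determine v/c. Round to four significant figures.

0.9945

K = (γ−1)mc², so γ = 1 + 4.370/0.511 = 9.5519.
Then v/c = √(1 − γ⁻²) = √(1 − 0.0109603) = √0.9890397 = 0.9945.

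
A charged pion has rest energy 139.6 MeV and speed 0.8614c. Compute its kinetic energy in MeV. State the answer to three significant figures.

γ = 1/√(1 − β²) = 1/√(1 − 0.74200996) = 1/√0.25799004 = 1/0.507927 = 1.96879.
Kinetic energy: K = (γ − 1)mc² = (1.96879 − 1) × 139.6 MeV = 0.96879 × 139.6 = 135 MeV.

135 MeV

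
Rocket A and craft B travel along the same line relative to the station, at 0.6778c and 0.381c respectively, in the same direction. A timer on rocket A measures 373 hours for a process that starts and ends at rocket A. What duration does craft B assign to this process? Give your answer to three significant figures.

The velocity of rocket A relative to craft B is (0.6778 − 0.381)c / (1 − 0.6778×0.381) = 0.40013c; relative speed 0.40013c.
γ for this relative speed: γ = 1/√(1 − 0.160104) = 1.0912.
The clock on rocket A records proper time, so craft B measures Δt = γΔτ = 1.0912 × 373 = 407 hours.

407 hours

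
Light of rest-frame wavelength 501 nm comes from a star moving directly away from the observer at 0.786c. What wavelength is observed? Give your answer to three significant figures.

1450 nm

Relativistic Doppler for wavelength: λ_obs = λ_src · √((1+β)/(1−β)).
With β = 0.786: factor = √(1.786/0.214) = 2.8889.
λ_obs = 501 × 2.8889 = 1450 nm.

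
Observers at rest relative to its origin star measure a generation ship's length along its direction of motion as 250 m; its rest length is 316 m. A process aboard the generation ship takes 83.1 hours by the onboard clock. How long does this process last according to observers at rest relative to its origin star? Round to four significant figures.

γ = L₀/L = 316/250 = 1.264.
Δt = γΔτ = 1.264 × 83.1 = 105.0 hours.

105.0 hours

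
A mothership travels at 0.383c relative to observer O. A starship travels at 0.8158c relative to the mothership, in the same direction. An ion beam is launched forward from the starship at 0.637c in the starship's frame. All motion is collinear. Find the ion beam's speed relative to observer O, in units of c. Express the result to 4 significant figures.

Apply u = (u'+v)/(1+u'v) twice. Ion beam in the mothership frame: (0.637+0.8158)/(1+0.637·0.8158) = 1.4528/1.5196646 = 0.956c.
That velocity, transformed to the rest frame of observer O: (0.956+0.383)/(1+0.956·0.383) = 1.339/1.366148 = 0.98013c.

0.9801c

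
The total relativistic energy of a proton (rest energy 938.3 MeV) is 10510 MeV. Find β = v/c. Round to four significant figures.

0.9960

γ = E/(mc²) = 10510/938.3 = 11.201.
β = √(1 − 1/γ²) = √(1 − 0.00797052) = √0.99202948 = 0.9960.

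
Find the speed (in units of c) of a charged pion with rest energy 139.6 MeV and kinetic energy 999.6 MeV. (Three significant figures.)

0.992c

γ = 1 + K/(mc²) = 1 + 999.6/139.6 = 8.1605.
β = √(1 − 1/γ²) = √(1 − 0.0150164) = √0.9849836 = 0.992.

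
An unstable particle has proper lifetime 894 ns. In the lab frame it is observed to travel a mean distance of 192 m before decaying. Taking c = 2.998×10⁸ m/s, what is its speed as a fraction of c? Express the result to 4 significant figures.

0.5824c

Lab distance = (lab lifetime)·v = γτ·βc, so βγ = d/(cτ) = 192.0/(2.998×10⁸ × 8.940×10^-7) = 0.71636.
With βγ = 0.71636: γ² = 1 + (βγ)² = 1.513172, and β = (βγ)/γ = 0.71636/1.23011 = 0.5824.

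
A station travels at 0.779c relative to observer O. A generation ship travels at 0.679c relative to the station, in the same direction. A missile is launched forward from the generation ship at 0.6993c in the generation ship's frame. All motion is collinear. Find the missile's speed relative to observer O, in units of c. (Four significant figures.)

Compose velocities in two stages. Stage 1 (into S'): u₁ = (0.6993+0.679)/(1+0.6993×0.679) = 0.93455.
Stage 2 (into S): u = (0.93455+0.779)/(1+0.93455×0.779) = 0.99163, so the speed is 0.9916c.

0.9916c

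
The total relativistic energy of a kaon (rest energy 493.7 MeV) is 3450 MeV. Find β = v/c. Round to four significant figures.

0.9897

γ = E/(mc²) = 3450/493.7 = 6.988.
β = √(1 − 1/γ²) = √(1 − 0.0204783) = √0.9795217 = 0.9897.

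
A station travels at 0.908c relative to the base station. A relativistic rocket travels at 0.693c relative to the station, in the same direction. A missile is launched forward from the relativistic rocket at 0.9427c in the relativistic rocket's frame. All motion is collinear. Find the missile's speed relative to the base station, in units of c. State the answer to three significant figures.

0.999c

Apply u = (u'+v)/(1+u'v) twice. Missile in the station frame: (0.9427+0.693)/(1+0.9427·0.693) = 1.6357/1.6532911 = 0.98936c.
That velocity, transformed to the rest frame of the base station: (0.98936+0.908)/(1+0.98936·0.908) = 1.89736/1.89833888 = 0.99948c.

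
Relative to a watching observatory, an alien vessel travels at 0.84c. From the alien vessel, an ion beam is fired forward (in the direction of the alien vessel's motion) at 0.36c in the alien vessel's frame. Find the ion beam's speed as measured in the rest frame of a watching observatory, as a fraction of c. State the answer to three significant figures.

0.921c

Relativistic velocity addition: u = (u' + v)/(1 + u'v/c²), with u' = 0.36c and v = 0.84c.
Numerator: 0.36 + 0.84 = 1.2. Denominator: 1 + (0.36)(0.84) = 1.3024.
u = 1.2/1.3024 = 0.92138, so the speed is 0.921c.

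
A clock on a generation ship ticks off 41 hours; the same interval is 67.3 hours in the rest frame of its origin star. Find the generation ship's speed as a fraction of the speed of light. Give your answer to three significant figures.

0.793c

γ = Δt/Δτ = 67.3/41 = 1.6415.
β = √(1 − 1/γ²) = √(1 − 0.371123) = √0.628877 = 0.793.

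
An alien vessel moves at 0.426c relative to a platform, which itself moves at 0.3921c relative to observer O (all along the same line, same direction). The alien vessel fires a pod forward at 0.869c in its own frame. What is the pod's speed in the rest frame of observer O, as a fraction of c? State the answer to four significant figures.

First combine the pod and alien vessel (S''→S'): u₁ = (0.869 + 0.426)/(1 + 0.869×0.426) = 1.295/1.370194 = 0.94512.
Then combine with the platform (S'→S): u = (0.94512 + 0.3921)/(1 + 0.94512×0.3921) = 1.33722/1.370581552 = 0.97566.

0.9757c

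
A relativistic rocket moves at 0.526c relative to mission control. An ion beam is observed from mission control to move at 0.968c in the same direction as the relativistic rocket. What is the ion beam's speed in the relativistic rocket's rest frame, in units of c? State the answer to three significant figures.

Transform to the relativistic rocket's frame: u' = (u − v)/(1 − uv/c²).
u' = (0.968 − 0.526)/(1 − 0.968×0.526) = 0.442/0.490832 = 0.90051.
Speed in the relativistic rocket's frame: 0.901c (in the same direction).

0.901c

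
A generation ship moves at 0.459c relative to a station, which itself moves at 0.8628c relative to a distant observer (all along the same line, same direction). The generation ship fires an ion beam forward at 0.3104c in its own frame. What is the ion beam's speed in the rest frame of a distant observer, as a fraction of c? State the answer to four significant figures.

Apply u = (u'+v)/(1+u'v) twice. Ion beam in the station frame: (0.3104+0.459)/(1+0.3104·0.459) = 0.7694/1.1424736 = 0.67345c.
That velocity, transformed to the rest frame of a distant observer: (0.67345+0.8628)/(1+0.67345·0.8628) = 1.53625/1.58105266 = 0.97166c.

0.9717c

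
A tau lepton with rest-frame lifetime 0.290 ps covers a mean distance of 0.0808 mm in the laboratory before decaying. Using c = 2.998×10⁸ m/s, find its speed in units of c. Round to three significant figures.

0.681c

Lab distance = (lab lifetime)·v = γτ·βc, so βγ = d/(cτ) = 8.080×10^-5/(2.998×10⁸ × 2.900×10^-13) = 0.92936.
With βγ = 0.92936: γ² = 1 + (βγ)² = 1.86371, and β = (βγ)/γ = 0.92936/1.36518 = 0.681.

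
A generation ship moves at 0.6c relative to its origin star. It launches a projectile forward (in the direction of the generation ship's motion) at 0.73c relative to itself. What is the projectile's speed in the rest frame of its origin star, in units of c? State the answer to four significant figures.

Relativistic velocity addition: u = (u' + v)/(1 + u'v/c²), with u' = 0.73c and v = 0.6c.
Numerator: 0.73 + 0.6 = 1.33. Denominator: 1 + (0.73)(0.6) = 1.438.
u = 1.33/1.438 = 0.9249, so the speed is 0.9249c.

0.9249c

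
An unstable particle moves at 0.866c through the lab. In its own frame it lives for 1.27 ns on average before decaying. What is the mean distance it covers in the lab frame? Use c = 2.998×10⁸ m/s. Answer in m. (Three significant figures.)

0.659 m

Lorentz factor: γ = (1 − 0.749956)^(−1/2) = 1.9998.
Lab-frame lifetime: Δt = γτ = 1.9998 × 1.27 ns = 2.5397 ns.
Distance: d = vΔt = 0.866 × 2.998×10⁸ m/s × 2.5397×10^-9 s = 0.659 m.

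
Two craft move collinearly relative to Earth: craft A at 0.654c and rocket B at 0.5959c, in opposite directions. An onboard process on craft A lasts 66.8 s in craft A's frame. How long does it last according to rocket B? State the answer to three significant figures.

153 s

Speed of craft A in rocket B's frame: u = (v_A + v_B)/(1 + v_A v_B/c²) = (0.654 + 0.5959)/(1 + 0.654×0.5959) = 1.2499/1.3897186 = 0.89939; |u| = 0.89939c.
γ for this relative speed: γ = 1/√(1 − 0.808902) = 2.2876.
The clock on craft A records proper time, so rocket B measures Δt = γΔτ = 2.2876 × 66.8 = 153 s.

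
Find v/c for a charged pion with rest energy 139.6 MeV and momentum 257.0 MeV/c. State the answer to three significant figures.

βγ = pc/(mc²) = 257.0/139.6 = 1.841.
Since γ² = 1 + (βγ)² = 4.38928, γ = √4.38928 = 2.09506, and β = (βγ)/γ = 1.841/2.09506 = 0.879.

0.879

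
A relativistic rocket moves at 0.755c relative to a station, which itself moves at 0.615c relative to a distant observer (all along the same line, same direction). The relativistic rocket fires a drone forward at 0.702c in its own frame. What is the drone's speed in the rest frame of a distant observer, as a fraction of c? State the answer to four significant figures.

First combine the drone and relativistic rocket (S''→S'): u₁ = (0.702 + 0.755)/(1 + 0.702×0.755) = 1.457/1.53001 = 0.95228.
Then combine with the station (S'→S): u = (0.95228 + 0.615)/(1 + 0.95228×0.615) = 1.56728/1.5856522 = 0.98841.

0.9884c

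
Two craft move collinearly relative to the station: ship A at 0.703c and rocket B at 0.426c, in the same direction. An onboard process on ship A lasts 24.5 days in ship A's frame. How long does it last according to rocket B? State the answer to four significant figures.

26.67 days

Transform ship A's velocity into rocket B's frame: (0.703 − 0.426)/(1 − 0.703·0.426) = 0.277/0.700522, so the relative speed is 0.39542c.
γ for this relative speed: γ = 1/√(1 − 0.156357) = 1.0887.
Ship A's interval is proper; time dilation gives Δt_B = γΔτ = 1.0887 × 24.5 days = 26.67 days.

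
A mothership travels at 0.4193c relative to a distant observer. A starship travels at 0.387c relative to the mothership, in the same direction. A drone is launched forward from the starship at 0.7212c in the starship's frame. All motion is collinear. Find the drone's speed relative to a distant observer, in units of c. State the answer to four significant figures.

0.9431c

Compose velocities in two stages. Stage 1 (into S'): u₁ = (0.7212+0.387)/(1+0.7212×0.387) = 0.86639.
Stage 2 (into S): u = (0.86639+0.4193)/(1+0.86639×0.4193) = 0.94309, so the speed is 0.9431c.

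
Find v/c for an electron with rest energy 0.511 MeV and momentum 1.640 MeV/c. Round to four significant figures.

βγ = pc/(mc²) = 1.640/0.511 = 3.2094.
Since γ² = 1 + (βγ)² = 11.3002, γ = √11.3002 = 3.36158, and β = (βγ)/γ = 3.2094/3.36158 = 0.9547.

0.9547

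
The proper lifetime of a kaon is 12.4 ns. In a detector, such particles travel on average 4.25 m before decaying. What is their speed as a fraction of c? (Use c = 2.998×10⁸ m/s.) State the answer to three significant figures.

0.753c

Let x = d/(cτ) = 4.250 m / (2.998×10⁸ m/s × 1.240×10^-8 s) = 1.1432. Since d = βγcτ, x = βγ = β/√(1−β²).
Solving: β² = x²/(1+x²) = 1.30691/2.30691 = 0.56652, so β = 0.753.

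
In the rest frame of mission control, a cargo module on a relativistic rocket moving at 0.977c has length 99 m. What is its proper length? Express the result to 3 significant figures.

Lorentz factor: γ = (1 − 0.954529)^(−1/2) = 4.6896.
Proper length: L₀ = γ·L = 4.6896 × 99 = 464 m.

464 m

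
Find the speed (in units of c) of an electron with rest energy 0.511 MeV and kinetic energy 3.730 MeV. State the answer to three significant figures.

K = (γ−1)mc², so γ = 1 + 3.730/0.511 = 8.2994.
Then v/c = √(1 − γ⁻²) = √(1 − 0.014518) = √0.985482 = 0.993.

0.993c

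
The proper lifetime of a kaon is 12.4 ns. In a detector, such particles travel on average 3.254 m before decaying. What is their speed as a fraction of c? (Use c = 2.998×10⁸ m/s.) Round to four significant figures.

0.6586c

Lab distance = (lab lifetime)·v = γτ·βc, so βγ = d/(cτ) = 3.254/(2.998×10⁸ × 1.240×10^-8) = 0.87531.
With βγ = 0.87531: γ² = 1 + (βγ)² = 1.766168, and β = (βγ)/γ = 0.87531/1.32897 = 0.6586.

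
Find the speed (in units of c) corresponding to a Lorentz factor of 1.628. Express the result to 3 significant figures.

β = √(1 − 1/γ²) = √(1 − 1/2.650384) = √0.622696 = 0.789.

0.789c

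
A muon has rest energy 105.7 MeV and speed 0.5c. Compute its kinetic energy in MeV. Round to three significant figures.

16.4 MeV

With β = 0.5, γ = 1/√(1 − 0.5²) = 1/√0.75 = 1.1547.
Kinetic energy: K = (γ − 1)mc² = (1.1547 − 1) × 105.7 MeV = 0.1547 × 105.7 = 16.4 MeV.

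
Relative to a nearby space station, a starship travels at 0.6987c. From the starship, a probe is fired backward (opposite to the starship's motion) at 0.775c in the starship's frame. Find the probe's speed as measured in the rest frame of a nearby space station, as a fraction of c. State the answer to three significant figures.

0.166c

Relativistic velocity addition: u = (u' + v)/(1 + u'v/c²), with u' = −0.775c and v = 0.6987c.
Numerator: −0.775 + 0.6987 = −0.0763. Denominator: 1 + (−0.775)(0.6987) = 0.4585075.
u = −0.0763/0.4585075 = −0.16641, so the speed is 0.166c.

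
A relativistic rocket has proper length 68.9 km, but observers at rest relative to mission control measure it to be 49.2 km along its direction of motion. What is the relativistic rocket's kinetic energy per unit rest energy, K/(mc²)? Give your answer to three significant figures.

0.400

Length contraction gives γ = L₀/L = 68.9/49.2 = 1.40041.
Since K = (γ−1)mc², K/(mc²) = 1.40041 − 1 = 0.400.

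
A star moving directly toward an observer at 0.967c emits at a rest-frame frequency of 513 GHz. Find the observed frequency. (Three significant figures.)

Relativistic Doppler (source moving toward): f_obs = f_src · √((1+β)/(1−β)).
With β = 0.967: factor = √(1.967/0.033) = 7.7205.
f_obs = 513 × 7.7205 = 3960 GHz.

3960 GHz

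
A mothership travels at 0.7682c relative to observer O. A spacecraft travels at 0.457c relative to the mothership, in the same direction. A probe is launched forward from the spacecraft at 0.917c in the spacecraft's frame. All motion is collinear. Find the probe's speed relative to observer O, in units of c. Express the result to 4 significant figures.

First combine the probe and spacecraft (S''→S'): u₁ = (0.917 + 0.457)/(1 + 0.917×0.457) = 1.374/1.419069 = 0.96824.
Then combine with the mothership (S'→S): u = (0.96824 + 0.7682)/(1 + 0.96824×0.7682) = 1.73644/1.743801968 = 0.99578.

0.9958c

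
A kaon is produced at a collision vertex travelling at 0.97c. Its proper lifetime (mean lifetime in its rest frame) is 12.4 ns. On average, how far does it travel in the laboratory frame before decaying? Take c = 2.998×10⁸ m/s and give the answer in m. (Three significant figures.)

14.8 m

β² = 0.9409, so γ = 1/√0.0591 = 4.1135.
Lab-frame lifetime: Δt = γτ = 4.1135 × 12.4 ns = 51.007 ns.
Distance: d = vΔt = 0.97 × 2.998×10⁸ m/s × 5.1007×10^-8 s = 14.8 m.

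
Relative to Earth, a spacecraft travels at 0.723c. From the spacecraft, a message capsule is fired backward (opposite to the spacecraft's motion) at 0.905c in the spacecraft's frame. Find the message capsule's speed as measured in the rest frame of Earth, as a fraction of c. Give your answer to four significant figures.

Relativistic velocity addition: u = (u' + v)/(1 + u'v/c²), with u' = −0.905c and v = 0.723c.
Numerator: −0.905 + 0.723 = −0.182. Denominator: 1 + (−0.905)(0.723) = 0.345685.
u = −0.182/0.345685 = −0.52649, so the speed is 0.5265c.

0.5265c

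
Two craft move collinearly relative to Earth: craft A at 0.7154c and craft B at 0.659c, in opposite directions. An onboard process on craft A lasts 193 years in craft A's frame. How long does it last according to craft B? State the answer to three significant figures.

Transform craft A's velocity into craft B's frame: (0.7154 + 0.659)/(1 + 0.7154·0.659) = 1.3744/1.4714486, so the relative speed is 0.93405c.
γ for this relative speed: γ = 1/√(1 − 0.872449) = 2.8.
The clock on craft A records proper time, so craft B measures Δt = γΔτ = 2.8 × 193 = 540 years.

540 years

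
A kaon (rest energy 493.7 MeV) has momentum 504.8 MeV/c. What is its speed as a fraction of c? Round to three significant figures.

pc/(mc²) = 504.8/493.7 = 1.0225 = βγ = β/√(1−β²).
So β² = x²/(1 + x²) with x = 1.0225: x² = 1.04551, β² = 1.04551/2.04551 = 0.511124, β = 0.715.

0.715c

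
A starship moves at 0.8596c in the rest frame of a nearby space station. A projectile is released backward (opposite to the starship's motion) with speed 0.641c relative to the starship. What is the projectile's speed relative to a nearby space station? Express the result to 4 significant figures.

0.4869c

In units of c, u = (u' + v)/(1 + u'v) with u' = −0.641 and v = 0.8596.
Numerator: −0.641 + 0.8596 = 0.2186. Denominator: 1 + (−0.641)(0.8596) = 0.4489964.
u = 0.2186/0.4489964 = 0.48686, so the speed is 0.4869c.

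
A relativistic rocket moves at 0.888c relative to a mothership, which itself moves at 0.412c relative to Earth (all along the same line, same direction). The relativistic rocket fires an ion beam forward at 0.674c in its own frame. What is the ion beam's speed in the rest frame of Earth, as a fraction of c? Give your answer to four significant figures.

0.9904c

Compose velocities in two stages. Stage 1 (into S'): u₁ = (0.674+0.888)/(1+0.674×0.888) = 0.97716.
Stage 2 (into S): u = (0.97716+0.412)/(1+0.97716×0.412) = 0.99042, so the speed is 0.9904c.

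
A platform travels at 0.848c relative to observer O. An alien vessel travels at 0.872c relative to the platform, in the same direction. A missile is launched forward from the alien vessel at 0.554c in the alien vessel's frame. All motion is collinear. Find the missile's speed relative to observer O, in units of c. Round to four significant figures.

Compose velocities in two stages. Stage 1 (into S'): u₁ = (0.554+0.872)/(1+0.554×0.872) = 0.96151.
Stage 2 (into S): u = (0.96151+0.848)/(1+0.96151×0.848) = 0.99678, so the speed is 0.9968c.

0.9968c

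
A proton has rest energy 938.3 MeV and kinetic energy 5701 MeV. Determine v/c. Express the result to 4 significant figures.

0.9900

γ = 1 + K/(mc²) = 1 + 5701/938.3 = 7.0759.
β = √(1 − 1/γ²) = √(1 − 0.0199727) = √0.9800273 = 0.9900.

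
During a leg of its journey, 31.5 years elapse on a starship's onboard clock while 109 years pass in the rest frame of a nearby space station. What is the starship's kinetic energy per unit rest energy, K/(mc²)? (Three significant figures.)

The time-dilation ratio gives γ = 109/31.5 = 3.46032.
K/(mc²) = γ − 1 = 3.46032 − 1 = 2.46.

2.46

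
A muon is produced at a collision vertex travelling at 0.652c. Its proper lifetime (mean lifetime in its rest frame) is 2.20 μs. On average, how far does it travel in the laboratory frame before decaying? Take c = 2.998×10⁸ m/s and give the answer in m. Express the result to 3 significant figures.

γ = 1/√(1 − β²) = 1/√(1 − 0.425104) = 1/√0.574896 = 1/0.758219 = 1.3189.
Lab-frame lifetime: Δt = γτ = 1.3189 × 2.20 μs = 2.9016 μs.
Distance: d = vΔt = 0.652 × 2.998×10⁸ m/s × 2.9016×10^-6 s = 567 m.

567 m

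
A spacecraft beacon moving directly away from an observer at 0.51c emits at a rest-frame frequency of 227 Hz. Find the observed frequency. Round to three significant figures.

129 Hz

Relativistic Doppler (source moving away): f_obs = f_src · √((1−β)/(1+β)).
With β = 0.51: factor = √(0.49/1.51) = 0.56965.
f_obs = 227 × 0.56965 = 129 Hz.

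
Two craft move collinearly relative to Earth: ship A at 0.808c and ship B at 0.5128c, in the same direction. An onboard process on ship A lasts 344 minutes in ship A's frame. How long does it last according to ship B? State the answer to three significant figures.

398 minutes

Speed of ship A in ship B's frame: u = (v_A − v_B)/(1 − v_A v_B/c²) = (0.808 − 0.5128)/(1 − 0.808×0.5128) = 0.2952/0.5856576 = 0.50405; |u| = 0.50405c.
γ for this relative speed: γ = 1/√(1 − 0.254066) = 1.1578.
The clock on ship A records proper time, so ship B measures Δt = γΔτ = 1.1578 × 344 = 398 minutes.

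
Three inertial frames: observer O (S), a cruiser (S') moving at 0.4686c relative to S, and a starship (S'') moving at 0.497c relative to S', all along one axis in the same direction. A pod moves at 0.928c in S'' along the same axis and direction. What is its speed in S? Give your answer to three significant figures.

Apply u = (u'+v)/(1+u'v) twice. Pod in the cruiser frame: (0.928+0.497)/(1+0.928·0.497) = 1.425/1.461216 = 0.97522c.
That velocity, transformed to the rest frame of observer O: (0.97522+0.4686)/(1+0.97522·0.4686) = 1.44382/1.456988092 = 0.99096c.

0.991c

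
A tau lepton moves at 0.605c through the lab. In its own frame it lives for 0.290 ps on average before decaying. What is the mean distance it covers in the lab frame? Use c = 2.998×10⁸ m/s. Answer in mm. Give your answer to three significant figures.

With β = 0.605, γ = 1/√(1 − 0.605²) = 1/√0.633975 = 1.2559.
Lab-frame lifetime: Δt = γτ = 1.2559 × 0.290 ps = 0.36421 ps.
Distance: d = vΔt = 0.605 × 2.998×10⁸ m/s × 3.6421×10^-13 s = 6.61×10^-5 m = 0.0661 mm.

0.0661 mm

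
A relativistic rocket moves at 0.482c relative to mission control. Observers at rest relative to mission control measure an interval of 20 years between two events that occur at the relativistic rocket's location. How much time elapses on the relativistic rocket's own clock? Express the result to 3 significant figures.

Lorentz factor: γ = (1 − 0.232324)^(−1/2) = 1.1413.
The moving clock records proper time: Δτ = Δt/γ = 20/1.1413 = 17.5 years.

17.5 years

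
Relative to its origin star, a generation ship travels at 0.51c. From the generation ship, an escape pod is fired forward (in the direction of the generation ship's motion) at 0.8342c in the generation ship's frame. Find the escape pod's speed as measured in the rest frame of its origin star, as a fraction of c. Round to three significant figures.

In units of c, u = (u' + v)/(1 + u'v) with u' = 0.8342 and v = 0.51.
Numerator: 0.8342 + 0.51 = 1.3442. Denominator: 1 + (0.8342)(0.51) = 1.425442.
u = 1.3442/1.425442 = 0.94301, so the speed is 0.943c.

0.943c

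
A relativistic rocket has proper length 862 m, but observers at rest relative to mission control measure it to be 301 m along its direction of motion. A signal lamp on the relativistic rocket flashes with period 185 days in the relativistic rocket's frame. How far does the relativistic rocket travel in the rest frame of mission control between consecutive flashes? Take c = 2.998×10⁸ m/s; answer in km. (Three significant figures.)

From L = L₀/γ: γ = 862/301 = 2.86379.
β = √(1 − 1/γ²) = 0.93705. Lab-frame period = γτ = 2.86379×185 days = 529.8 days. Distance = βc × γτ = 0.93705 × 2.998×10⁸ m/s × 45774720 s = 1.2859×10^16 m = 1.29×10^13 km.

1.29×10^13 km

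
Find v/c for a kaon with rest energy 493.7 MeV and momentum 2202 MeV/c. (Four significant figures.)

pc/(mc²) = 2202/493.7 = 4.4602 = βγ = β/√(1−β²).
So β² = x²/(1 + x²) with x = 4.4602: x² = 19.8934, β² = 19.8934/20.8934 = 0.952138, β = 0.9758.

0.9758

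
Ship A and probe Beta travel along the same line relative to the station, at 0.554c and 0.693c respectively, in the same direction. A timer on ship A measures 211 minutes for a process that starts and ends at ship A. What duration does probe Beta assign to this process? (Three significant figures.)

217 minutes

Speed of ship A in probe Beta's frame: u = (v_A − v_B)/(1 − v_A v_B/c²) = (0.554 − 0.693)/(1 − 0.554×0.693) = −0.139/0.616078 = −0.22562; |u| = 0.22562c.
At |u| = 0.22562c, γ = (1 − 0.0509044)^(−1/2) = 1.0265.
The clock on ship A records proper time, so probe Beta measures Δt = γΔτ = 1.0265 × 211 = 217 minutes.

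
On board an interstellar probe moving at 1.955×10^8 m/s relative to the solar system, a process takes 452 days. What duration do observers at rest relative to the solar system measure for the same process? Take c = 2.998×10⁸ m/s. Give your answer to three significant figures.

596 days

β = v/c = (1.955×10^8 m/s)/(2.998×10⁸ m/s) = 0.652101.
γ = 1/√(1 − β²) = 1/√(1 − 0.4252357) = 1/√0.5747643 = 1/0.758132 = 1.319.
The onboard clock measures proper time, so the interval in the rest frame of the solar system is dilated: Δt = γ·Δτ = 1.319 × 452 days = 596 days.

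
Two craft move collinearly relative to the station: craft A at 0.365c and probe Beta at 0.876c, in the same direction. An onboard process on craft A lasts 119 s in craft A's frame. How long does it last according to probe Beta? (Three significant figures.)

Transform craft A's velocity into probe Beta's frame: (0.365 − 0.876)/(1 − 0.365·0.876) = −0.511/0.68026, so the relative speed is 0.75118c.
At |u| = 0.75118c, γ = (1 − 0.564271)^(−1/2) = 1.5149.
The clock on craft A records proper time, so probe Beta measures Δt = γΔτ = 1.5149 × 119 = 180 s.

180 s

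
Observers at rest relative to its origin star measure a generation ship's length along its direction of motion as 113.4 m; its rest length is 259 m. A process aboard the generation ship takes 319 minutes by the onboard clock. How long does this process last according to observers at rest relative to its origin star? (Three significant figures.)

729 minutes

From L = L₀/γ: γ = 259/113.4 = 2.28395.
Δt = γΔτ = 2.28395 × 319 = 729 minutes.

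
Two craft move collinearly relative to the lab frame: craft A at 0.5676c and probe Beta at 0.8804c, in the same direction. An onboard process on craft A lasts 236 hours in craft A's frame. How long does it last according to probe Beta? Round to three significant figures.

Speed of craft A in probe Beta's frame: u = (v_A − v_B)/(1 − v_A v_B/c²) = (0.5676 − 0.8804)/(1 − 0.5676×0.8804) = −0.3128/0.50028496 = −0.62524; |u| = 0.62524c.
At |u| = 0.62524c, γ = (1 − 0.390925)^(−1/2) = 1.2813.
Craft A's interval is proper; time dilation gives Δt_B = γΔτ = 1.2813 × 236 hours = 302 hours.

302 hours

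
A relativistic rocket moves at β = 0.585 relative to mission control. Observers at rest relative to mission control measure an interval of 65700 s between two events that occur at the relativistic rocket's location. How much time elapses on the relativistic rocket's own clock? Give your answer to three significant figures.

53300 s

β² = 0.342225, so γ = 1/√0.657775 = 1.233.
The relativistic rocket's clock runs slow as seen from mission control, so Δτ = Δt/γ = 65700/1.233 = 53300 s.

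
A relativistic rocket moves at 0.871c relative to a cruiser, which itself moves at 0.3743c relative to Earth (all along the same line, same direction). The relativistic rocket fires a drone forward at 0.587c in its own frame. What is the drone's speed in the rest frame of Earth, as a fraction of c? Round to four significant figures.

0.9838c

First combine the drone and relativistic rocket (S''→S'): u₁ = (0.587 + 0.871)/(1 + 0.587×0.871) = 1.458/1.511277 = 0.96475.
Then combine with the cruiser (S'→S): u = (0.96475 + 0.3743)/(1 + 0.96475×0.3743) = 1.33905/1.361105925 = 0.9838.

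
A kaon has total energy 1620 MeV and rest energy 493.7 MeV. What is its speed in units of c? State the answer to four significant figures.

γ = E/(mc²) = 1620/493.7 = 3.2813.
β = √(1 − 1/γ²) = √(1 − 0.092877) = √0.907123 = 0.9524.

0.9524c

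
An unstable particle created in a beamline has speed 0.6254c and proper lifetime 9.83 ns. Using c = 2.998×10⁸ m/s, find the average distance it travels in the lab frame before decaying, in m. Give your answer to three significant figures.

2.36 m

With β = 0.6254, γ = 1/√(1 − 0.6254²) = 1/√0.60887484 = 1.2816.
Lab-frame lifetime: Δt = γτ = 1.2816 × 9.83 ns = 12.598 ns.
Distance: d = vΔt = 0.6254 × 2.998×10⁸ m/s × 1.2598×10^-8 s = 2.36 m.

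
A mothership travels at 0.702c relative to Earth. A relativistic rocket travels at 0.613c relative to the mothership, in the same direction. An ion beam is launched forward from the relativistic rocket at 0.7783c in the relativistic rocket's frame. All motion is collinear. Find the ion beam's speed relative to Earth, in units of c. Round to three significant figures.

0.990c

First combine the ion beam and relativistic rocket (S''→S'): u₁ = (0.7783 + 0.613)/(1 + 0.7783×0.613) = 1.3913/1.4770979 = 0.94191.
Then combine with the mothership (S'→S): u = (0.94191 + 0.702)/(1 + 0.94191×0.702) = 1.64391/1.66122082 = 0.98958.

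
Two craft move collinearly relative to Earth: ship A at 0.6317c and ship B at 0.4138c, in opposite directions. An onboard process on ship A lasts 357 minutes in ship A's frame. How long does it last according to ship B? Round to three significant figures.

The velocity of ship A relative to ship B is (0.6317 + 0.4138)c / (1 + 0.6317×0.4138) = 0.82884c; relative speed 0.82884c.
γ for this relative speed: γ = 1/√(1 − 0.686976) = 1.7874.
The clock on ship A records proper time, so ship B measures Δt = γΔτ = 1.7874 × 357 = 638 minutes.

638 minutes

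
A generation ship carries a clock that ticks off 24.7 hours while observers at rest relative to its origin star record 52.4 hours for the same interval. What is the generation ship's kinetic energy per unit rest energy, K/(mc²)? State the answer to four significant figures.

1.121

From Δt = γΔτ: γ = 52.4/24.7 = 2.12146.
Since K = (γ−1)mc², K/(mc²) = 2.12146 − 1 = 1.121.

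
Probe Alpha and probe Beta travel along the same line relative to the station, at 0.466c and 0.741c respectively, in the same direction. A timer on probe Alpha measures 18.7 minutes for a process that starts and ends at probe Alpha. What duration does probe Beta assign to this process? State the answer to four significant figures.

Transform probe Alpha's velocity into probe Beta's frame: (0.466 − 0.741)/(1 − 0.466·0.741) = −0.275/0.654694, so the relative speed is 0.42004c.
γ for this relative speed: γ = 1/√(1 − 0.176434) = 1.1019.
Probe Alpha's interval is proper; time dilation gives Δt_B = γΔτ = 1.1019 × 18.7 minutes = 20.61 minutes.

20.61 minutes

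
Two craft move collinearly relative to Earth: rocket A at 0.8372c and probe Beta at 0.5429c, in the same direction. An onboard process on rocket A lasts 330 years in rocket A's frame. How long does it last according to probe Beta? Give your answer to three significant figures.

The velocity of rocket A relative to probe Beta is (0.8372 − 0.5429)c / (1 − 0.8372×0.5429) = 0.53952c; relative speed 0.53952c.
At |u| = 0.53952c, γ = (1 − 0.291082)^(−1/2) = 1.1877.
The clock on rocket A records proper time, so probe Beta measures Δt = γΔτ = 1.1877 × 330 = 392 years.

392 years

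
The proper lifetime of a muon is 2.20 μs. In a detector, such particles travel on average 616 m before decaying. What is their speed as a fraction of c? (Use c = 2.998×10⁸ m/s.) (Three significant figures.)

0.683c

Lab distance = (lab lifetime)·v = γτ·βc, so βγ = d/(cτ) = 616.0/(2.998×10⁸ × 2.200×10^-6) = 0.93396.
With βγ = 0.93396: γ² = 1 + (βγ)² = 1.872281, and β = (βγ)/γ = 0.93396/1.36831 = 0.683.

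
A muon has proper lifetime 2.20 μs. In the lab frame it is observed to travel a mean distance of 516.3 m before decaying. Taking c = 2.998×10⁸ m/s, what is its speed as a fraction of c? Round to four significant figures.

0.6164c

Let x = d/(cτ) = 516.3 m / (2.998×10⁸ m/s × 2.200×10^-6 s) = 0.78279. Since d = βγcτ, x = βγ = β/√(1−β²).
Solving: β² = x²/(1+x²) = 0.61276/1.61276 = 0.379945, so β = 0.6164.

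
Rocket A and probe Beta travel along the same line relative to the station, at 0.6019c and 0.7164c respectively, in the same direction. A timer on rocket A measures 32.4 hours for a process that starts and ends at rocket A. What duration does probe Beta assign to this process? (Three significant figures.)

Transform rocket A's velocity into probe Beta's frame: (0.6019 − 0.7164)/(1 − 0.6019·0.7164) = −0.1145/0.56879884, so the relative speed is 0.2013c.
γ for this relative speed: γ = 1/√(1 − 0.0405217) = 1.0209.
The clock on rocket A records proper time, so probe Beta measures Δt = γΔτ = 1.0209 × 32.4 = 33.1 hours.

33.1 hours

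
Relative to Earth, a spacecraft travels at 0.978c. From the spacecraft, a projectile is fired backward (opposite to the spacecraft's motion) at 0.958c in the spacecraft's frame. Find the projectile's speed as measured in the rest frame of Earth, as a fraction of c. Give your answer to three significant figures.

In units of c, u = (u' + v)/(1 + u'v) with u' = −0.958 and v = 0.978.
Numerator: −0.958 + 0.978 = 0.02. Denominator: 1 + (−0.958)(0.978) = 0.063076.
u = 0.02/0.063076 = 0.31708, so the speed is 0.317c.

0.317c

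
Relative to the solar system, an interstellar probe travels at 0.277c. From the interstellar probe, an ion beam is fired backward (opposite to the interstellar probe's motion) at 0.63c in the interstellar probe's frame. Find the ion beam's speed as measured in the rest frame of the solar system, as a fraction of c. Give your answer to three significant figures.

In units of c, u = (u' + v)/(1 + u'v) with u' = −0.63 and v = 0.277.
Numerator: −0.63 + 0.277 = −0.353. Denominator: 1 + (−0.63)(0.277) = 0.82549.
u = −0.353/0.82549 = −0.42762, so the speed is 0.428c.

0.428c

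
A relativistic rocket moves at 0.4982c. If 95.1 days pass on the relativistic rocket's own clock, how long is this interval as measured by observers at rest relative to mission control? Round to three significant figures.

β² = 0.24820324, so γ = 1/√0.75179676 = 1.1533.
The onboard clock measures proper time, so the interval in the rest frame of mission control is dilated: Δt = γ·Δτ = 1.1533 × 95.1 days = 110 days.

110 days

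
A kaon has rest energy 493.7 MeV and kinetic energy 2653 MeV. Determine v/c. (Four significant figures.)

0.9876

γ = 1 + K/(mc²) = 1 + 2653/493.7 = 6.3737.
β = √(1 − 1/γ²) = √(1 − 0.024616) = √0.975384 = 0.9876.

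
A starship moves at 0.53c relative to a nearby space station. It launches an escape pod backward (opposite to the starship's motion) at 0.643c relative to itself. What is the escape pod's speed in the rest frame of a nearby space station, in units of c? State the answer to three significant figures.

0.171c

Relativistic velocity addition: u = (u' + v)/(1 + u'v/c²), with u' = −0.643c and v = 0.53c.
Numerator: −0.643 + 0.53 = −0.113. Denominator: 1 + (−0.643)(0.53) = 0.65921.
u = −0.113/0.65921 = −0.17142, so the speed is 0.171c.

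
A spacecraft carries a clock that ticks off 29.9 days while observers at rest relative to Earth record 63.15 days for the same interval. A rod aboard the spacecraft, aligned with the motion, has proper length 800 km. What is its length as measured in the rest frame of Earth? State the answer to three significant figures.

From Δt = γΔτ: γ = 63.15/29.9 = 2.11204.
The rod contracts by the same γ: 800 km / 2.11204 = 379 km.

379 km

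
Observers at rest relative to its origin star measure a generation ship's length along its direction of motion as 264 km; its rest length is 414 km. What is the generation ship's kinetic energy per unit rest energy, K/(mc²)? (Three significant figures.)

γ = L₀/L = 414/264 = 1.56818.
K/(mc²) = γ − 1 = 1.56818 − 1 = 0.568.

0.568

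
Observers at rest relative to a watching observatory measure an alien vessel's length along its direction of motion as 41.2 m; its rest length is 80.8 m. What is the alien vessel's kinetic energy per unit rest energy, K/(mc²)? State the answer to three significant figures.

From L = L₀/γ: γ = 80.8/41.2 = 1.96117.
K/(mc²) = γ − 1 = 1.96117 − 1 = 0.961.

0.961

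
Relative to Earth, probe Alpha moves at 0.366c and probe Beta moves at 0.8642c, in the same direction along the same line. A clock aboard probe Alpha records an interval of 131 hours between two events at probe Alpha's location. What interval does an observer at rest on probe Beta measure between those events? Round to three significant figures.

The velocity of probe Alpha relative to probe Beta is (0.366 − 0.8642)c / (1 − 0.366×0.8642) = −0.72868c; relative speed 0.72868c.
At |u| = 0.72868c, γ = (1 − 0.530975)^(−1/2) = 1.4602.
Probe Alpha's interval is proper; time dilation gives Δt_B = γΔτ = 1.4602 × 131 hours = 191 hours.

191 hours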